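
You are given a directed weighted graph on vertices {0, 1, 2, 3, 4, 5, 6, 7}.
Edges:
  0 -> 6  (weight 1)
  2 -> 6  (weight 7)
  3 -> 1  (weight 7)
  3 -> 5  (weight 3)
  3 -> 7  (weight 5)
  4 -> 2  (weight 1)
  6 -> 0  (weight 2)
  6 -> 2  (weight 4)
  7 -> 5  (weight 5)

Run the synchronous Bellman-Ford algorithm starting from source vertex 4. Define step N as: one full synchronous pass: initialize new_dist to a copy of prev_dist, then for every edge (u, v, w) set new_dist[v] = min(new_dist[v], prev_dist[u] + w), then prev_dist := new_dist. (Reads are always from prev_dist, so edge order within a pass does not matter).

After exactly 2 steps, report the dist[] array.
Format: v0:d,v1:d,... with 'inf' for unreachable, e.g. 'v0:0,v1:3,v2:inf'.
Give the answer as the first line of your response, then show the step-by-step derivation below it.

v0:inf,v1:inf,v2:1,v3:inf,v4:0,v5:inf,v6:8,v7:inf

step 1: dist = v0:inf,v1:inf,v2:1,v3:inf,v4:0,v5:inf,v6:inf,v7:inf
step 2: dist = v0:inf,v1:inf,v2:1,v3:inf,v4:0,v5:inf,v6:8,v7:inf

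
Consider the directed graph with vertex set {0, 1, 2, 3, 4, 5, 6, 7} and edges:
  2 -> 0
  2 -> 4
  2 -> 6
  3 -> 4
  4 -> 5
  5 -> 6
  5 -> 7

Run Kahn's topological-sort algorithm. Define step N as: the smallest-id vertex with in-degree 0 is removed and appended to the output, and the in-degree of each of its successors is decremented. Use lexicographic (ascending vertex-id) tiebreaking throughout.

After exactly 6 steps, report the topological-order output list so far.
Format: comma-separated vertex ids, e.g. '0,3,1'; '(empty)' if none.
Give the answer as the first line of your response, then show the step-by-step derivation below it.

1,2,0,3,4,5

step 1: output 1; order=[1]; indeg=(1,0,0,0,2,1,2,1)
step 2: output 2; order=[1,2]; indeg=(0,0,0,0,1,1,1,1)
step 3: output 0; order=[1,2,0]; indeg=(0,0,0,0,1,1,1,1)
step 4: output 3; order=[1,2,0,3]; indeg=(0,0,0,0,0,1,1,1)
step 5: output 4; order=[1,2,0,3,4]; indeg=(0,0,0,0,0,0,1,1)
step 6: output 5; order=[1,2,0,3,4,5]; indeg=(0,0,0,0,0,0,0,0)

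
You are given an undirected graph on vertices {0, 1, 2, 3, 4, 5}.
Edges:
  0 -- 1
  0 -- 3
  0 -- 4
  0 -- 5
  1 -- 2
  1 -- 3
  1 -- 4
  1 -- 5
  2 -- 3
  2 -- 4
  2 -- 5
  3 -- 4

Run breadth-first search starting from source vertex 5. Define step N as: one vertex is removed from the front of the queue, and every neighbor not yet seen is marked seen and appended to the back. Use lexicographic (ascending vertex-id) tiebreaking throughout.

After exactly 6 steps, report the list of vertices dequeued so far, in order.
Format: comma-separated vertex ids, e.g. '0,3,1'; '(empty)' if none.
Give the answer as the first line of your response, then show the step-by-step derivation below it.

5,0,1,2,3,4

step 1: dequeue 5; queue=[0,1,2]; order=5
step 2: dequeue 0; queue=[1,2,3,4]; order=5,0
step 3: dequeue 1; queue=[2,3,4]; order=5,0,1
step 4: dequeue 2; queue=[3,4]; order=5,0,1,2
step 5: dequeue 3; queue=[4]; order=5,0,1,2,3
step 6: dequeue 4; queue=[(empty)]; order=5,0,1,2,3,4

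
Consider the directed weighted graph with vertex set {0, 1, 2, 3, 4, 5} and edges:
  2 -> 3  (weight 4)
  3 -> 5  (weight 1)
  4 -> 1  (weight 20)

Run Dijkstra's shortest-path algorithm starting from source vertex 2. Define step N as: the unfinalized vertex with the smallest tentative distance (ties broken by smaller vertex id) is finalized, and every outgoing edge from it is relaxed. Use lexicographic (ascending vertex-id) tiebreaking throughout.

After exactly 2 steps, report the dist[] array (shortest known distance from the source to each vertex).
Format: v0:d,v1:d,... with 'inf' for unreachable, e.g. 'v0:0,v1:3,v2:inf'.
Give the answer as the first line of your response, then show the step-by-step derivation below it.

v0:inf,v1:inf,v2:0,v3:4,v4:inf,v5:5

step 1: dist = v0:inf,v1:inf,v2:0,v3:4,v4:inf,v5:inf
step 2: dist = v0:inf,v1:inf,v2:0,v3:4,v4:inf,v5:5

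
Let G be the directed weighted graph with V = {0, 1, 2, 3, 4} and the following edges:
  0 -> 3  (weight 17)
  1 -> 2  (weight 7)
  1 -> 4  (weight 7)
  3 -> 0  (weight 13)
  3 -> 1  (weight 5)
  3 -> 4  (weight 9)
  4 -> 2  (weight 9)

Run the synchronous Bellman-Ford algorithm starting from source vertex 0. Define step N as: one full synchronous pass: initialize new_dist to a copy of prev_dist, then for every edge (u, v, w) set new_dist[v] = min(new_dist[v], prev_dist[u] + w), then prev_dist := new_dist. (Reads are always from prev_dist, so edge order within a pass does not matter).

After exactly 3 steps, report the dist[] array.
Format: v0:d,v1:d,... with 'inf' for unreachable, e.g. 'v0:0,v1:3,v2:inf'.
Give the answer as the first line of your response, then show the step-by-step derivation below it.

v0:0,v1:22,v2:29,v3:17,v4:26

step 1: dist = v0:0,v1:inf,v2:inf,v3:17,v4:inf
step 2: dist = v0:0,v1:22,v2:inf,v3:17,v4:26
step 3: dist = v0:0,v1:22,v2:29,v3:17,v4:26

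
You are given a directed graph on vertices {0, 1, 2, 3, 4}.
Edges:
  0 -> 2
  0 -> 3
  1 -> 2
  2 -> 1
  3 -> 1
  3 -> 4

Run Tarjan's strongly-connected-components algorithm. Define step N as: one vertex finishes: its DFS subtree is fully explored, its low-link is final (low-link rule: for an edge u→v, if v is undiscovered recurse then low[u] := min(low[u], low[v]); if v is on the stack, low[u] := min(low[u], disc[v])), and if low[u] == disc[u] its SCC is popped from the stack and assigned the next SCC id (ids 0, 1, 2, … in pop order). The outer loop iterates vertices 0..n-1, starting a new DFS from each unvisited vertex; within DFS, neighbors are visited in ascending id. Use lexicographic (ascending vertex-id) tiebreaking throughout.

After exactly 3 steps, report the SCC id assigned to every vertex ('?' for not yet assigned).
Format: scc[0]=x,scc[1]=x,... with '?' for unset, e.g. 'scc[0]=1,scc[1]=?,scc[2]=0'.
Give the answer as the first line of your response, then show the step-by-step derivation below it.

scc[0]=?,scc[1]=0,scc[2]=0,scc[3]=?,scc[4]=1

step 1: low=(low[0]=0,low[1]=1,low[2]=1,low[3]=?,low[4]=?); scc=(scc[0]=?,scc[1]=?,scc[2]=?,scc[3]=?,scc[4]=?)
step 2: low=(low[0]=0,low[1]=1,low[2]=1,low[3]=?,low[4]=?); scc=(scc[0]=?,scc[1]=0,scc[2]=0,scc[3]=?,scc[4]=?)
step 3: low=(low[0]=0,low[1]=1,low[2]=1,low[3]=3,low[4]=4); scc=(scc[0]=?,scc[1]=0,scc[2]=0,scc[3]=?,scc[4]=1)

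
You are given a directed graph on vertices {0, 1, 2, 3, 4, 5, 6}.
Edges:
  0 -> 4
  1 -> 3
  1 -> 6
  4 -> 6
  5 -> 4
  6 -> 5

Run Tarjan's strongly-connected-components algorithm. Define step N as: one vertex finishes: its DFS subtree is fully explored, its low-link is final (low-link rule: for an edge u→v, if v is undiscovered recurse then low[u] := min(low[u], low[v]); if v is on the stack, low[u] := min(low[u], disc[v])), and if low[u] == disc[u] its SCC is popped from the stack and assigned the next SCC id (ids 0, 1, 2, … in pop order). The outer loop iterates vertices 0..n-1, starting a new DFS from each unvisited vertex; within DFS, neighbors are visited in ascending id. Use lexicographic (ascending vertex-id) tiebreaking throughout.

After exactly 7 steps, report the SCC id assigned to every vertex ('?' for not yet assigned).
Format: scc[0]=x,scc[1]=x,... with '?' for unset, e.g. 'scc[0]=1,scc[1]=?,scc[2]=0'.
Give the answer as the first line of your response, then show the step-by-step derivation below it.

scc[0]=1,scc[1]=3,scc[2]=4,scc[3]=2,scc[4]=0,scc[5]=0,scc[6]=0

step 1: low=(low[0]=0,low[1]=?,low[2]=?,low[3]=?,low[4]=1,low[5]=1,low[6]=2); scc=(scc[0]=?,scc[1]=?,scc[2]=?,scc[3]=?,scc[4]=?,scc[5]=?,scc[6]=?)
step 2: low=(low[0]=0,low[1]=?,low[2]=?,low[3]=?,low[4]=1,low[5]=1,low[6]=1); scc=(scc[0]=?,scc[1]=?,scc[2]=?,scc[3]=?,scc[4]=?,scc[5]=?,scc[6]=?)
step 3: low=(low[0]=0,low[1]=?,low[2]=?,low[3]=?,low[4]=1,low[5]=1,low[6]=1); scc=(scc[0]=?,scc[1]=?,scc[2]=?,scc[3]=?,scc[4]=0,scc[5]=0,scc[6]=0)
step 4: low=(low[0]=0,low[1]=?,low[2]=?,low[3]=?,low[4]=1,low[5]=1,low[6]=1); scc=(scc[0]=1,scc[1]=?,scc[2]=?,scc[3]=?,scc[4]=0,scc[5]=0,scc[6]=0)
step 5: low=(low[0]=0,low[1]=4,low[2]=?,low[3]=5,low[4]=1,low[5]=1,low[6]=1); scc=(scc[0]=1,scc[1]=?,scc[2]=?,scc[3]=2,scc[4]=0,scc[5]=0,scc[6]=0)
step 6: low=(low[0]=0,low[1]=4,low[2]=?,low[3]=5,low[4]=1,low[5]=1,low[6]=1); scc=(scc[0]=1,scc[1]=3,scc[2]=?,scc[3]=2,scc[4]=0,scc[5]=0,scc[6]=0)
step 7: low=(low[0]=0,low[1]=4,low[2]=6,low[3]=5,low[4]=1,low[5]=1,low[6]=1); scc=(scc[0]=1,scc[1]=3,scc[2]=4,scc[3]=2,scc[4]=0,scc[5]=0,scc[6]=0)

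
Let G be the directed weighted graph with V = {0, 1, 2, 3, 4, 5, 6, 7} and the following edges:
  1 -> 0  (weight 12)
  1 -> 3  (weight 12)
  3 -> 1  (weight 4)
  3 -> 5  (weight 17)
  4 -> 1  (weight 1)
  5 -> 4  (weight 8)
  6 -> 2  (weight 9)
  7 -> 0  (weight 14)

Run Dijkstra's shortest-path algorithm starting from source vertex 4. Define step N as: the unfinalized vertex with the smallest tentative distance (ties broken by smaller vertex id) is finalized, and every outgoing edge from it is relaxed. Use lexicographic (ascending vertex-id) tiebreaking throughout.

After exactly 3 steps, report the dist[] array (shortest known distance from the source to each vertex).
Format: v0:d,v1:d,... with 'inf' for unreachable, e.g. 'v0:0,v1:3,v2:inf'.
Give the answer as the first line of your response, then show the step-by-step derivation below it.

v0:13,v1:1,v2:inf,v3:13,v4:0,v5:inf,v6:inf,v7:inf

step 1: dist = v0:inf,v1:1,v2:inf,v3:inf,v4:0,v5:inf,v6:inf,v7:inf
step 2: dist = v0:13,v1:1,v2:inf,v3:13,v4:0,v5:inf,v6:inf,v7:inf
step 3: dist = v0:13,v1:1,v2:inf,v3:13,v4:0,v5:inf,v6:inf,v7:inf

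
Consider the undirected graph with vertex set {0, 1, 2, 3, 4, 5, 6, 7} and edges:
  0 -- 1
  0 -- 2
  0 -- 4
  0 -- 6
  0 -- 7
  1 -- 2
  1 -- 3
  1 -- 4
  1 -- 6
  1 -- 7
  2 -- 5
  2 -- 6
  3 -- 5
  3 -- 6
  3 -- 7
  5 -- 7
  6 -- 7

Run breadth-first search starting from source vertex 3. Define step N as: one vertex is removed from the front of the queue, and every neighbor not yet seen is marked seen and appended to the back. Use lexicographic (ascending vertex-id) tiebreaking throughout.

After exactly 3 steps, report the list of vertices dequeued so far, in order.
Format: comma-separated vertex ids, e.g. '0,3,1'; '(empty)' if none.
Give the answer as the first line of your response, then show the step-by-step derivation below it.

3,1,5

step 1: dequeue 3; queue=[1,5,6,7]; order=3
step 2: dequeue 1; queue=[5,6,7,0,2,4]; order=3,1
step 3: dequeue 5; queue=[6,7,0,2,4]; order=3,1,5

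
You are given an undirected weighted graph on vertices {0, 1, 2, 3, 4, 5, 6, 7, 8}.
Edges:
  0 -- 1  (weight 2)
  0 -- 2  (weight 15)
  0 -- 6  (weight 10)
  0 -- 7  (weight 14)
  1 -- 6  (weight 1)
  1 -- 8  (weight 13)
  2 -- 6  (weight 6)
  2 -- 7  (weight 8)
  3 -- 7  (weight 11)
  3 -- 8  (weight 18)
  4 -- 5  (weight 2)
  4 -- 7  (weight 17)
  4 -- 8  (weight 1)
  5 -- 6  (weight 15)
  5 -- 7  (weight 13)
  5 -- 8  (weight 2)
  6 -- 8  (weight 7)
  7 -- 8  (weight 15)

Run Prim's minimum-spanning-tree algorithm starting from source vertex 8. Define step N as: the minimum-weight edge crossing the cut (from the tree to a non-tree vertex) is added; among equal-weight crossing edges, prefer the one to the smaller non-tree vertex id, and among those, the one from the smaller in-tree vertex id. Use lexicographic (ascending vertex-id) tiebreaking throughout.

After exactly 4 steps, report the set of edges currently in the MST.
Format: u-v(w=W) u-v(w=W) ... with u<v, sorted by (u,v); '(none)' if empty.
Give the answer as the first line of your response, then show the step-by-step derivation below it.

1-6(w=1) 4-5(w=2) 4-8(w=1) 6-8(w=7)

step 1: add edge 4-8 (w=1); MST = {4-8(w=1)}
step 2: add edge 4-5 (w=2); MST = {4-5(w=2) 4-8(w=1)}
step 3: add edge 6-8 (w=7); MST = {4-5(w=2) 4-8(w=1) 6-8(w=7)}
step 4: add edge 1-6 (w=1); MST = {1-6(w=1) 4-5(w=2) 4-8(w=1) 6-8(w=7)}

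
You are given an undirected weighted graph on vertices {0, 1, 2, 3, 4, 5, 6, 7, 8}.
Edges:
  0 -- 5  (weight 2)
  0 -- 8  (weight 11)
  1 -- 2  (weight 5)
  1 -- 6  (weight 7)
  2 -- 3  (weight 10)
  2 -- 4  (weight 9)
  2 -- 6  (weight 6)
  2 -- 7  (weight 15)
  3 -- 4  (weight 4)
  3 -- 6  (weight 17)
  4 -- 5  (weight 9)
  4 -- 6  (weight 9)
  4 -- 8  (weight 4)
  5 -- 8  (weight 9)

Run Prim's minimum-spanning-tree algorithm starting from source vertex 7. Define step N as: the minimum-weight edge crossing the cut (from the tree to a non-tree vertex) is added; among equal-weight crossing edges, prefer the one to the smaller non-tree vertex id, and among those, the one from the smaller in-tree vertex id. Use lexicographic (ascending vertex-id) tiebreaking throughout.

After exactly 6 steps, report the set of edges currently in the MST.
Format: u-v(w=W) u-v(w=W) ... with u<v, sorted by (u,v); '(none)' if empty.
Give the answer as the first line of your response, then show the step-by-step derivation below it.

1-2(w=5) 2-4(w=9) 2-6(w=6) 2-7(w=15) 3-4(w=4) 4-8(w=4)

step 1: add edge 2-7 (w=15); MST = {2-7(w=15)}
step 2: add edge 1-2 (w=5); MST = {1-2(w=5) 2-7(w=15)}
step 3: add edge 2-6 (w=6); MST = {1-2(w=5) 2-6(w=6) 2-7(w=15)}
step 4: add edge 2-4 (w=9); MST = {1-2(w=5) 2-4(w=9) 2-6(w=6) 2-7(w=15)}
step 5: add edge 3-4 (w=4); MST = {1-2(w=5) 2-4(w=9) 2-6(w=6) 2-7(w=15) 3-4(w=4)}
step 6: add edge 4-8 (w=4); MST = {1-2(w=5) 2-4(w=9) 2-6(w=6) 2-7(w=15) 3-4(w=4) 4-8(w=4)}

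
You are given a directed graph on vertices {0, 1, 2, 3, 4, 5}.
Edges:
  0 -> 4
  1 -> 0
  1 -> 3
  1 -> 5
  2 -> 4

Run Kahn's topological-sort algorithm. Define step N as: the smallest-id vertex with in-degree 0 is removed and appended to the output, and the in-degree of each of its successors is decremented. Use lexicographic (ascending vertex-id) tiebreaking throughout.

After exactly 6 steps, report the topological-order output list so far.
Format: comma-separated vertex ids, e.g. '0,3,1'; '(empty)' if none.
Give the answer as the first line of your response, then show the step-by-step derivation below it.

1,0,2,3,4,5

step 1: output 1; order=[1]; indeg=(0,0,0,0,2,0)
step 2: output 0; order=[1,0]; indeg=(0,0,0,0,1,0)
step 3: output 2; order=[1,0,2]; indeg=(0,0,0,0,0,0)
step 4: output 3; order=[1,0,2,3]; indeg=(0,0,0,0,0,0)
step 5: output 4; order=[1,0,2,3,4]; indeg=(0,0,0,0,0,0)
step 6: output 5; order=[1,0,2,3,4,5]; indeg=(0,0,0,0,0,0)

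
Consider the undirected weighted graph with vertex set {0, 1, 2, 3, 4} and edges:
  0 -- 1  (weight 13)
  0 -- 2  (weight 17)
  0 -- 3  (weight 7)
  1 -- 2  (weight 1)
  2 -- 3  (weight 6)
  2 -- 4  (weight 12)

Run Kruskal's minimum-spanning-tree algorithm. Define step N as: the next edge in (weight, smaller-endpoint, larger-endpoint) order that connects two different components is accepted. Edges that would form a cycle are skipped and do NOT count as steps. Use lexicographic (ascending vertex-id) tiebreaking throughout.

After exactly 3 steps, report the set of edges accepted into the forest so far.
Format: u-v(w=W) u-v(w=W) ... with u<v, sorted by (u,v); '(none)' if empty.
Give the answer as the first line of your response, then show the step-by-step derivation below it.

0-3(w=7) 1-2(w=1) 2-3(w=6)

step 1: add edge 1-2 (w=1); MST = {1-2(w=1)}
step 2: add edge 2-3 (w=6); MST = {1-2(w=1) 2-3(w=6)}
step 3: add edge 0-3 (w=7); MST = {0-3(w=7) 1-2(w=1) 2-3(w=6)}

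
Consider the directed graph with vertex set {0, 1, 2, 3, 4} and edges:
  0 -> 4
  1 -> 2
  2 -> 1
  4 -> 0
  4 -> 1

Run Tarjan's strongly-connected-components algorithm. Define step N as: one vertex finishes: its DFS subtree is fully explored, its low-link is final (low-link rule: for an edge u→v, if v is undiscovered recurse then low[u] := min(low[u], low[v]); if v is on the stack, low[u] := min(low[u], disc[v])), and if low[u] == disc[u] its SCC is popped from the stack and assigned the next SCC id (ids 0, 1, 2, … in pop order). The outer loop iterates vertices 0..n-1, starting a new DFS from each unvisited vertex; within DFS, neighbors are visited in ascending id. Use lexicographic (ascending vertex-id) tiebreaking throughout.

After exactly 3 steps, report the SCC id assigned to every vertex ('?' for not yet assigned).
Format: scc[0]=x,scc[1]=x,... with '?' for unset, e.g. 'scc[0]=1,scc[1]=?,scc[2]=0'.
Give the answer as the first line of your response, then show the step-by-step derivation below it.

scc[0]=?,scc[1]=0,scc[2]=0,scc[3]=?,scc[4]=?

step 1: low=(low[0]=0,low[1]=2,low[2]=2,low[3]=?,low[4]=0); scc=(scc[0]=?,scc[1]=?,scc[2]=?,scc[3]=?,scc[4]=?)
step 2: low=(low[0]=0,low[1]=2,low[2]=2,low[3]=?,low[4]=0); scc=(scc[0]=?,scc[1]=0,scc[2]=0,scc[3]=?,scc[4]=?)
step 3: low=(low[0]=0,low[1]=2,low[2]=2,low[3]=?,low[4]=0); scc=(scc[0]=?,scc[1]=0,scc[2]=0,scc[3]=?,scc[4]=?)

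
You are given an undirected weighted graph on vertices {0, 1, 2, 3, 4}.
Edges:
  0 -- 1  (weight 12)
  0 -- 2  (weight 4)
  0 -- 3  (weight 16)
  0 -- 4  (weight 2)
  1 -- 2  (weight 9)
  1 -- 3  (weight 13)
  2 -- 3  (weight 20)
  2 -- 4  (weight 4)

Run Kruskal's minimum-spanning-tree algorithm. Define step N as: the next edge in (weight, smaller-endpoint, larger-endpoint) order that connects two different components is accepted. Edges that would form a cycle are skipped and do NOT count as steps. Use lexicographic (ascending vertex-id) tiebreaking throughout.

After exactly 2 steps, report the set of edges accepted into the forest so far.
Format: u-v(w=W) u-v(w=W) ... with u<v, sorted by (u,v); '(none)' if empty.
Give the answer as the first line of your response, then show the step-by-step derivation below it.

0-2(w=4) 0-4(w=2)

step 1: add edge 0-4 (w=2); MST = {0-4(w=2)}
step 2: add edge 0-2 (w=4); MST = {0-2(w=4) 0-4(w=2)}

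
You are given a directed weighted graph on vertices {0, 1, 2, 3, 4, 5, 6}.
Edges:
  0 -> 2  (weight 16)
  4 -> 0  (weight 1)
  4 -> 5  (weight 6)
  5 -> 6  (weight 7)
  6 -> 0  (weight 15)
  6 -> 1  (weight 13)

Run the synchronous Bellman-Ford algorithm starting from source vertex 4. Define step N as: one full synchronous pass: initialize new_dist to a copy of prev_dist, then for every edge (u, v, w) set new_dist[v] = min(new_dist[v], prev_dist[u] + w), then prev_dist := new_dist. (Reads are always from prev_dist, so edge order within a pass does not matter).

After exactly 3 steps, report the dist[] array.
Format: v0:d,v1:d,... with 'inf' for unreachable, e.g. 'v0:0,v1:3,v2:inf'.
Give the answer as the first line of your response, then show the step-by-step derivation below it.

v0:1,v1:26,v2:17,v3:inf,v4:0,v5:6,v6:13

step 1: dist = v0:1,v1:inf,v2:inf,v3:inf,v4:0,v5:6,v6:inf
step 2: dist = v0:1,v1:inf,v2:17,v3:inf,v4:0,v5:6,v6:13
step 3: dist = v0:1,v1:26,v2:17,v3:inf,v4:0,v5:6,v6:13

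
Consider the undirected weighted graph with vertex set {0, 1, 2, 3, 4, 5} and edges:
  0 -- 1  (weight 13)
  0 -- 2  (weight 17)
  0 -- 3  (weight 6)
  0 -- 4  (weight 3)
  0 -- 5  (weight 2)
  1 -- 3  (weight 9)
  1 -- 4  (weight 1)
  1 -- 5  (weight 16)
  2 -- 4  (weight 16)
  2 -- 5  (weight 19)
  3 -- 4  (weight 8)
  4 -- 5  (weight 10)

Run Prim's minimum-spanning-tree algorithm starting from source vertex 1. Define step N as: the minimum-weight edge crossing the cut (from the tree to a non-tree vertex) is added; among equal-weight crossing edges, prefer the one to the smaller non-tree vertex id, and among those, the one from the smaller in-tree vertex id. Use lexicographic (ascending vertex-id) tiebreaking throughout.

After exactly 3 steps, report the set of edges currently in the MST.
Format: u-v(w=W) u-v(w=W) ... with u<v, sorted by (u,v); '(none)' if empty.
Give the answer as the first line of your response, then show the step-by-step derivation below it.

0-4(w=3) 0-5(w=2) 1-4(w=1)

step 1: add edge 1-4 (w=1); MST = {1-4(w=1)}
step 2: add edge 0-4 (w=3); MST = {0-4(w=3) 1-4(w=1)}
step 3: add edge 0-5 (w=2); MST = {0-4(w=3) 0-5(w=2) 1-4(w=1)}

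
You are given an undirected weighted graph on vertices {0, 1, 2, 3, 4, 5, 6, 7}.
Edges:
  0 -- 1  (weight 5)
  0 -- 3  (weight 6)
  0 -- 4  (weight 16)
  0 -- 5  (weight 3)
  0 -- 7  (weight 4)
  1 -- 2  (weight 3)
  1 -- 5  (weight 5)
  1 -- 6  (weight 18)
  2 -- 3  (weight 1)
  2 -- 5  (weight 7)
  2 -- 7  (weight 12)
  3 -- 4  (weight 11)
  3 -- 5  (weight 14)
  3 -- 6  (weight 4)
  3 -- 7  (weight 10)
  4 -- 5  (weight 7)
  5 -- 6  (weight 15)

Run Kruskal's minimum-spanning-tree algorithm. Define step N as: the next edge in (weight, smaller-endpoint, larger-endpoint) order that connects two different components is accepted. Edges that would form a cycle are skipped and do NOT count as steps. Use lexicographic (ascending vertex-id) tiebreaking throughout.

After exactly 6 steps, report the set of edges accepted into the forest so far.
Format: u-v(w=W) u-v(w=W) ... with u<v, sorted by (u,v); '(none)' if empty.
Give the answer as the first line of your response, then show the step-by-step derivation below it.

0-1(w=5) 0-5(w=3) 0-7(w=4) 1-2(w=3) 2-3(w=1) 3-6(w=4)

step 1: add edge 2-3 (w=1); MST = {2-3(w=1)}
step 2: add edge 0-5 (w=3); MST = {0-5(w=3) 2-3(w=1)}
step 3: add edge 1-2 (w=3); MST = {0-5(w=3) 1-2(w=3) 2-3(w=1)}
step 4: add edge 0-7 (w=4); MST = {0-5(w=3) 0-7(w=4) 1-2(w=3) 2-3(w=1)}
step 5: add edge 3-6 (w=4); MST = {0-5(w=3) 0-7(w=4) 1-2(w=3) 2-3(w=1) 3-6(w=4)}
step 6: add edge 0-1 (w=5); MST = {0-1(w=5) 0-5(w=3) 0-7(w=4) 1-2(w=3) 2-3(w=1) 3-6(w=4)}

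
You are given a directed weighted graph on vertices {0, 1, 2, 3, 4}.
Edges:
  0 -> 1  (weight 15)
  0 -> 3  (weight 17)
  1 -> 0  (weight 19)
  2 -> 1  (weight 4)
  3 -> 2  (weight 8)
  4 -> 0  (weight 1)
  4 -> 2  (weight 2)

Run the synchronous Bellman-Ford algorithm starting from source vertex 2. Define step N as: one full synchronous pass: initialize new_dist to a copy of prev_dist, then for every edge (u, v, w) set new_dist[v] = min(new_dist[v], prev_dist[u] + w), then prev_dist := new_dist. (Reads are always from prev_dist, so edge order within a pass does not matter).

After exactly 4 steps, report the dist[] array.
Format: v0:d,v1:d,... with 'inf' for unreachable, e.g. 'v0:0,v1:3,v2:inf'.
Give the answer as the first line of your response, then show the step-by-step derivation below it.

v0:23,v1:4,v2:0,v3:40,v4:inf

step 1: dist = v0:inf,v1:4,v2:0,v3:inf,v4:inf
step 2: dist = v0:23,v1:4,v2:0,v3:inf,v4:inf
step 3: dist = v0:23,v1:4,v2:0,v3:40,v4:inf
step 4: dist = v0:23,v1:4,v2:0,v3:40,v4:inf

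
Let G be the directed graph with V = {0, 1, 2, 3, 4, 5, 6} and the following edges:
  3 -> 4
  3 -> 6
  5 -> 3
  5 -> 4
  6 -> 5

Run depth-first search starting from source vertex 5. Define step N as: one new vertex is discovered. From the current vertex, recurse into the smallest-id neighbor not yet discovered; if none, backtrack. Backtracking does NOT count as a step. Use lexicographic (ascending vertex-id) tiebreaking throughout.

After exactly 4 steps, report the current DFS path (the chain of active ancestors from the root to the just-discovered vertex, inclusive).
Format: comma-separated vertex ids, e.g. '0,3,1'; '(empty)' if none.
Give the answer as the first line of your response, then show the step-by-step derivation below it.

5,3,6

step 1: discover 5; path=5; order=5
step 2: discover 3; path=5>3; order=5,3
step 3: discover 4; path=5>3>4; order=5,3,4
step 4: discover 6; path=5>3>6; order=5,3,4,6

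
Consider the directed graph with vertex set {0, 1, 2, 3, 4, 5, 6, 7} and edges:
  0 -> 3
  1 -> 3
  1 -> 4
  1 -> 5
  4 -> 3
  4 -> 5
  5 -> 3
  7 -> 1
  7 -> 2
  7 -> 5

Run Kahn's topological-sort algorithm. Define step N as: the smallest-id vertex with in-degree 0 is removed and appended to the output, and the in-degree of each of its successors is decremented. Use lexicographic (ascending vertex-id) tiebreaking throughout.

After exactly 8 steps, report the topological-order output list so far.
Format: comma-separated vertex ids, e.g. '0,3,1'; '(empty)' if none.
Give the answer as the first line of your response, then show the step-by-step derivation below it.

0,6,7,1,2,4,5,3

step 1: output 0; order=[0]; indeg=(0,1,1,3,1,3,0,0)
step 2: output 6; order=[0,6]; indeg=(0,1,1,3,1,3,0,0)
step 3: output 7; order=[0,6,7]; indeg=(0,0,0,3,1,2,0,0)
step 4: output 1; order=[0,6,7,1]; indeg=(0,0,0,2,0,1,0,0)
step 5: output 2; order=[0,6,7,1,2]; indeg=(0,0,0,2,0,1,0,0)
step 6: output 4; order=[0,6,7,1,2,4]; indeg=(0,0,0,1,0,0,0,0)
step 7: output 5; order=[0,6,7,1,2,4,5]; indeg=(0,0,0,0,0,0,0,0)
step 8: output 3; order=[0,6,7,1,2,4,5,3]; indeg=(0,0,0,0,0,0,0,0)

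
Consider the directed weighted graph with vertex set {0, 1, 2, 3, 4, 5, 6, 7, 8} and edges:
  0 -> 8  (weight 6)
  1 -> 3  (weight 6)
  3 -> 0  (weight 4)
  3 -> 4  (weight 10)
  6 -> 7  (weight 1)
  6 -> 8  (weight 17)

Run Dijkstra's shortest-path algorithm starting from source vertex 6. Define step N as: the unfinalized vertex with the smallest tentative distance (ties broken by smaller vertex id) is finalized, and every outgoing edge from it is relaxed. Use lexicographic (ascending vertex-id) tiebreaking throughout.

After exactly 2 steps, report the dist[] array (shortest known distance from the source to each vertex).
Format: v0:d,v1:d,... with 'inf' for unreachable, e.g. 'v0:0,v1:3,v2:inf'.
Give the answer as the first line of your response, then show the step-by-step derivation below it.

v0:inf,v1:inf,v2:inf,v3:inf,v4:inf,v5:inf,v6:0,v7:1,v8:17

step 1: dist = v0:inf,v1:inf,v2:inf,v3:inf,v4:inf,v5:inf,v6:0,v7:1,v8:17
step 2: dist = v0:inf,v1:inf,v2:inf,v3:inf,v4:inf,v5:inf,v6:0,v7:1,v8:17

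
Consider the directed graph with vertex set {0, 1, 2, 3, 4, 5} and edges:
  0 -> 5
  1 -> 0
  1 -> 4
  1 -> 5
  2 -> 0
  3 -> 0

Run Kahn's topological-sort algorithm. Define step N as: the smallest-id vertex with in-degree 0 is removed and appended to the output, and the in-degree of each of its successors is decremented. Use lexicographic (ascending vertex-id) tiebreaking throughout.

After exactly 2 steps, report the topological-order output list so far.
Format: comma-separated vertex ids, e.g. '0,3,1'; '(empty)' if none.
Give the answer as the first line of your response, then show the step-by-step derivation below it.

1,2

step 1: output 1; order=[1]; indeg=(2,0,0,0,0,1)
step 2: output 2; order=[1,2]; indeg=(1,0,0,0,0,1)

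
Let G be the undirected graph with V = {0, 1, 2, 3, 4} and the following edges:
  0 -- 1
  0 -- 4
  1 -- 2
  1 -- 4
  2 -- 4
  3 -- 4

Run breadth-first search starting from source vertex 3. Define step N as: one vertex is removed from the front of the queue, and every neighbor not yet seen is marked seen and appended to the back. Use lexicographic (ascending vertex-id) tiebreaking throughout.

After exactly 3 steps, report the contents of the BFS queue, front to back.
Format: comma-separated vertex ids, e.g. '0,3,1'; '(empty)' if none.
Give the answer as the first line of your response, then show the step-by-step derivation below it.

1,2

step 1: dequeue 3; queue=[4]; order=3
step 2: dequeue 4; queue=[0,1,2]; order=3,4
step 3: dequeue 0; queue=[1,2]; order=3,4,0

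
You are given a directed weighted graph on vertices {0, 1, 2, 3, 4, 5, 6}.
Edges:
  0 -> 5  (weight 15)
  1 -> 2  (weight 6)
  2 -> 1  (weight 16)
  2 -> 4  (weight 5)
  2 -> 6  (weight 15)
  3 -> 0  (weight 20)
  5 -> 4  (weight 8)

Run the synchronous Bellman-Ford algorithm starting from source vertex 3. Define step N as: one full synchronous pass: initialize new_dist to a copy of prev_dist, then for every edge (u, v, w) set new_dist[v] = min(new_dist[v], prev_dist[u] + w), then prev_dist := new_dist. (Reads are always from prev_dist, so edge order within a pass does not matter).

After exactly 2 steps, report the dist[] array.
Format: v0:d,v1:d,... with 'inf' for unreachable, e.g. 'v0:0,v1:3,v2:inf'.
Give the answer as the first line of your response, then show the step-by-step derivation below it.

v0:20,v1:inf,v2:inf,v3:0,v4:inf,v5:35,v6:inf

step 1: dist = v0:20,v1:inf,v2:inf,v3:0,v4:inf,v5:inf,v6:inf
step 2: dist = v0:20,v1:inf,v2:inf,v3:0,v4:inf,v5:35,v6:inf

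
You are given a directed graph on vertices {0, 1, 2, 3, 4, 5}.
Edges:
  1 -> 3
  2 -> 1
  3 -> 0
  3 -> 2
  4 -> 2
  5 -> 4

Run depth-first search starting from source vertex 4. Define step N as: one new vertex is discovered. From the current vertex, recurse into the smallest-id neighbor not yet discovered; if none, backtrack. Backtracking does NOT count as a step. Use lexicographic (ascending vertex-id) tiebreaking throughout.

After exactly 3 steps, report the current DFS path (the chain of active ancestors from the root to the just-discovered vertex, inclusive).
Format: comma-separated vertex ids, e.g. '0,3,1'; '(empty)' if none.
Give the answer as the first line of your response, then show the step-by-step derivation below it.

4,2,1

step 1: discover 4; path=4; order=4
step 2: discover 2; path=4>2; order=4,2
step 3: discover 1; path=4>2>1; order=4,2,1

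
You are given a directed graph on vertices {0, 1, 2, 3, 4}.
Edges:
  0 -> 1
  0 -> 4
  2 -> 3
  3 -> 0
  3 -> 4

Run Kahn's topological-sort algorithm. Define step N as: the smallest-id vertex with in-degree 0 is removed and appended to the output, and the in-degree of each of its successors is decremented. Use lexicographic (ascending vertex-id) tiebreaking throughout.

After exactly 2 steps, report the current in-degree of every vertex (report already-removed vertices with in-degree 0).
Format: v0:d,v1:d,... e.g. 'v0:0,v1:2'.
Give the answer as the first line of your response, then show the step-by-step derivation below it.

v0:0,v1:1,v2:0,v3:0,v4:1

step 1: output 2; order=[2]; indeg=(1,1,0,0,2)
step 2: output 3; order=[2,3]; indeg=(0,1,0,0,1)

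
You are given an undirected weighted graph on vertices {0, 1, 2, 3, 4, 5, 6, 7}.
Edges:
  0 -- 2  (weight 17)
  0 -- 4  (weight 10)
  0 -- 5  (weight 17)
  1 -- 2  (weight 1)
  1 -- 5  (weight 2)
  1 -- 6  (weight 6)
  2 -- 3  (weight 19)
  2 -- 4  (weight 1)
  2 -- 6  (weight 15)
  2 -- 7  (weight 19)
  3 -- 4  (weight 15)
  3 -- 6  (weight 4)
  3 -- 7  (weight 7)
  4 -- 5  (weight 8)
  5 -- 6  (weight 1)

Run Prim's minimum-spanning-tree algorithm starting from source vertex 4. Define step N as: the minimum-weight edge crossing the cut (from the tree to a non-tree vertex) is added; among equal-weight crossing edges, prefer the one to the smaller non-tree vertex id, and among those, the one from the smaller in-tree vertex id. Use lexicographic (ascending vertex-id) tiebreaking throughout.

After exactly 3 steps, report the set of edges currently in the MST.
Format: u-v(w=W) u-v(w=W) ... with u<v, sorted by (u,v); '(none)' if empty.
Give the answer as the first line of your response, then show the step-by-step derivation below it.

1-2(w=1) 1-5(w=2) 2-4(w=1)

step 1: add edge 2-4 (w=1); MST = {2-4(w=1)}
step 2: add edge 1-2 (w=1); MST = {1-2(w=1) 2-4(w=1)}
step 3: add edge 1-5 (w=2); MST = {1-2(w=1) 1-5(w=2) 2-4(w=1)}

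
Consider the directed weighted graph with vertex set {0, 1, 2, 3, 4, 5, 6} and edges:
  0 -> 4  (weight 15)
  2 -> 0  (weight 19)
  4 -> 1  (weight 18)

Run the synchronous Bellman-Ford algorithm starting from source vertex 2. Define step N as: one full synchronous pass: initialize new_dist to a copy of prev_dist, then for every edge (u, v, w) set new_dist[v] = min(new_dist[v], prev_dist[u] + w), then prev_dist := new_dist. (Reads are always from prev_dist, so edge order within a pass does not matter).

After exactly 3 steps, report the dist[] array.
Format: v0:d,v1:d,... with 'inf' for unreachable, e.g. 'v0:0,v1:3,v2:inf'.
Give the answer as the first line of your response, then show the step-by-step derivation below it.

v0:19,v1:52,v2:0,v3:inf,v4:34,v5:inf,v6:inf

step 1: dist = v0:19,v1:inf,v2:0,v3:inf,v4:inf,v5:inf,v6:inf
step 2: dist = v0:19,v1:inf,v2:0,v3:inf,v4:34,v5:inf,v6:inf
step 3: dist = v0:19,v1:52,v2:0,v3:inf,v4:34,v5:inf,v6:inf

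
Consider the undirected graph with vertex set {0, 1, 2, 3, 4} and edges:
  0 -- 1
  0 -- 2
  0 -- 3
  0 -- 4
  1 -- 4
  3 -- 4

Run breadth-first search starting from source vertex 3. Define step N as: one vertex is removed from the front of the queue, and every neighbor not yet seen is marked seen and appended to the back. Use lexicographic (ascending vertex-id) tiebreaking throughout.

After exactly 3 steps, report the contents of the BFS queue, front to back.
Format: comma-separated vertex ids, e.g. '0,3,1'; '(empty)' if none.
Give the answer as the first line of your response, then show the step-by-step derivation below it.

1,2

step 1: dequeue 3; queue=[0,4]; order=3
step 2: dequeue 0; queue=[4,1,2]; order=3,0
step 3: dequeue 4; queue=[1,2]; order=3,0,4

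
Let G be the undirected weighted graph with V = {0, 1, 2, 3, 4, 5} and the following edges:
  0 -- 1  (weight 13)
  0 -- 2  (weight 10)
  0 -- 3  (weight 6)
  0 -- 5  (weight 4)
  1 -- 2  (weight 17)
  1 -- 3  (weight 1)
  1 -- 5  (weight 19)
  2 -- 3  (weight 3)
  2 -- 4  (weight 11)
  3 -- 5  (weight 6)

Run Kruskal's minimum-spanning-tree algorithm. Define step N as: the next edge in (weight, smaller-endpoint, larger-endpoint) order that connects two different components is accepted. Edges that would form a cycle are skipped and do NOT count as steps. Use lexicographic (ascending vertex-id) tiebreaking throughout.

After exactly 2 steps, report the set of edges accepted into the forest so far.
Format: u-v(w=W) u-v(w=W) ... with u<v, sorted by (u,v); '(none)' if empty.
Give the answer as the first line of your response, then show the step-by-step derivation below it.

1-3(w=1) 2-3(w=3)

step 1: add edge 1-3 (w=1); MST = {1-3(w=1)}
step 2: add edge 2-3 (w=3); MST = {1-3(w=1) 2-3(w=3)}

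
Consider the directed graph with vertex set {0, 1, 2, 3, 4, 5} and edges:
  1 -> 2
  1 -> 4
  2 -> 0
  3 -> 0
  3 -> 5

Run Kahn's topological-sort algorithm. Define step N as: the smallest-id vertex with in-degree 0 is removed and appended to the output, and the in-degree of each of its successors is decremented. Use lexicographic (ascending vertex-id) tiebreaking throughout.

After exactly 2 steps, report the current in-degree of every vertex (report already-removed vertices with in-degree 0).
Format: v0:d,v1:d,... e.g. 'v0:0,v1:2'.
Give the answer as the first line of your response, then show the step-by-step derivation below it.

v0:1,v1:0,v2:0,v3:0,v4:0,v5:1

step 1: output 1; order=[1]; indeg=(2,0,0,0,0,1)
step 2: output 2; order=[1,2]; indeg=(1,0,0,0,0,1)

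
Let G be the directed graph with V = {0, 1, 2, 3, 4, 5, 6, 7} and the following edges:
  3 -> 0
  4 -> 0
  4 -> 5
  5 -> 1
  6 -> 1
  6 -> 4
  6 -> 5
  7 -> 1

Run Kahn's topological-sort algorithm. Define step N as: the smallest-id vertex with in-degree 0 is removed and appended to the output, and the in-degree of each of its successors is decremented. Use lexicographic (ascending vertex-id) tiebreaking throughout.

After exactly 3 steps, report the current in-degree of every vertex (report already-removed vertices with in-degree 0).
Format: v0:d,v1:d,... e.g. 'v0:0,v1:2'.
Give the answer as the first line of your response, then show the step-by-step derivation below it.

v0:1,v1:2,v2:0,v3:0,v4:0,v5:1,v6:0,v7:0

step 1: output 2; order=[2]; indeg=(2,3,0,0,1,2,0,0)
step 2: output 3; order=[2,3]; indeg=(1,3,0,0,1,2,0,0)
step 3: output 6; order=[2,3,6]; indeg=(1,2,0,0,0,1,0,0)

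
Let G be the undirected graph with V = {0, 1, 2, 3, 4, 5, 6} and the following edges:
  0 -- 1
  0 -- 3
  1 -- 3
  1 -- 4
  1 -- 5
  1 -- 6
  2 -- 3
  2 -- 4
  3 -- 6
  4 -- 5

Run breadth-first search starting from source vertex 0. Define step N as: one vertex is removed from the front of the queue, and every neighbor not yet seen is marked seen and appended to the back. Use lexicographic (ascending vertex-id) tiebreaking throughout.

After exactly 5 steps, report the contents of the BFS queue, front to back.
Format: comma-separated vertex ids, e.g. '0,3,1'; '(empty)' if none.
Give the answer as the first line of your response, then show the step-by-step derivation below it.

6,2

step 1: dequeue 0; queue=[1,3]; order=0
step 2: dequeue 1; queue=[3,4,5,6]; order=0,1
step 3: dequeue 3; queue=[4,5,6,2]; order=0,1,3
step 4: dequeue 4; queue=[5,6,2]; order=0,1,3,4
step 5: dequeue 5; queue=[6,2]; order=0,1,3,4,5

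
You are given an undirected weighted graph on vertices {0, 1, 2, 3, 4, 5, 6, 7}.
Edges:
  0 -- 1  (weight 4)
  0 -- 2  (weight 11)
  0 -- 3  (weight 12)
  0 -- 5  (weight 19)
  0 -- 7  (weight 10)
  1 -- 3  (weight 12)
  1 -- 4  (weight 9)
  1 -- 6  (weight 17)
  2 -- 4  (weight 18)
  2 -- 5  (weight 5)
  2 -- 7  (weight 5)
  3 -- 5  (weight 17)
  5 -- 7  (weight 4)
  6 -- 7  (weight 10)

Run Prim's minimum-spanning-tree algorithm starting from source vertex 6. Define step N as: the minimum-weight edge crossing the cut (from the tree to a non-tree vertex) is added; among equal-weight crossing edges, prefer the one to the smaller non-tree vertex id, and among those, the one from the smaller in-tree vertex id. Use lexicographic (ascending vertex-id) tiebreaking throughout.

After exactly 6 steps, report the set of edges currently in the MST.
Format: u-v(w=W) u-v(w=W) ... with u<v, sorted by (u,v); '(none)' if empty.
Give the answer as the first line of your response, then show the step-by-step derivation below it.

0-1(w=4) 0-7(w=10) 1-4(w=9) 2-5(w=5) 5-7(w=4) 6-7(w=10)

step 1: add edge 6-7 (w=10); MST = {6-7(w=10)}
step 2: add edge 5-7 (w=4); MST = {5-7(w=4) 6-7(w=10)}
step 3: add edge 2-5 (w=5); MST = {2-5(w=5) 5-7(w=4) 6-7(w=10)}
step 4: add edge 0-7 (w=10); MST = {0-7(w=10) 2-5(w=5) 5-7(w=4) 6-7(w=10)}
step 5: add edge 0-1 (w=4); MST = {0-1(w=4) 0-7(w=10) 2-5(w=5) 5-7(w=4) 6-7(w=10)}
step 6: add edge 1-4 (w=9); MST = {0-1(w=4) 0-7(w=10) 1-4(w=9) 2-5(w=5) 5-7(w=4) 6-7(w=10)}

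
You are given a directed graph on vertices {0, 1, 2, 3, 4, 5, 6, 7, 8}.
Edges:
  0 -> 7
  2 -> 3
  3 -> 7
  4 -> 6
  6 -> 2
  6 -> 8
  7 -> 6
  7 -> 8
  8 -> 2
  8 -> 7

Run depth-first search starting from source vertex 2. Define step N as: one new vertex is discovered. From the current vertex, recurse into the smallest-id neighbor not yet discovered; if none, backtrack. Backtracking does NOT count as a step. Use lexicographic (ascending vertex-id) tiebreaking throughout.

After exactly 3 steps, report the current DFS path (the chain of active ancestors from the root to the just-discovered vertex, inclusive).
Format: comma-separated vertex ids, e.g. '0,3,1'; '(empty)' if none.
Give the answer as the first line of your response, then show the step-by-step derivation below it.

2,3,7

step 1: discover 2; path=2; order=2
step 2: discover 3; path=2>3; order=2,3
step 3: discover 7; path=2>3>7; order=2,3,7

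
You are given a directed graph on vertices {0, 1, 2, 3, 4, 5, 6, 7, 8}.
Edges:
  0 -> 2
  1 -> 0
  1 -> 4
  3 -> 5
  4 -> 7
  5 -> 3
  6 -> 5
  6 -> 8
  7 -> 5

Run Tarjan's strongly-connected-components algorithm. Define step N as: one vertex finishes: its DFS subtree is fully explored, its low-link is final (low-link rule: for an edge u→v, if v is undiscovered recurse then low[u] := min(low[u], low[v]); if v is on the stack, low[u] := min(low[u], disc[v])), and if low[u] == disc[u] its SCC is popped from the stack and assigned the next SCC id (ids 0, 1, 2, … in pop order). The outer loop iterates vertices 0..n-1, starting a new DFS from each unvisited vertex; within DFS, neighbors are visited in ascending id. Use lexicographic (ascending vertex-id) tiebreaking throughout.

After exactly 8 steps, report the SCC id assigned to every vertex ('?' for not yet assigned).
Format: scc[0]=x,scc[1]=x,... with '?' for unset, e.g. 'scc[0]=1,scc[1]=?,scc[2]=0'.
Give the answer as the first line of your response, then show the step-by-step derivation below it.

scc[0]=1,scc[1]=5,scc[2]=0,scc[3]=2,scc[4]=4,scc[5]=2,scc[6]=?,scc[7]=3,scc[8]=6

step 1: low=(low[0]=0,low[1]=?,low[2]=1,low[3]=?,low[4]=?,low[5]=?,low[6]=?,low[7]=?,low[8]=?); scc=(scc[0]=?,scc[1]=?,scc[2]=0,scc[3]=?,scc[4]=?,scc[5]=?,scc[6]=?,scc[7]=?,scc[8]=?)
step 2: low=(low[0]=0,low[1]=?,low[2]=1,low[3]=?,low[4]=?,low[5]=?,low[6]=?,low[7]=?,low[8]=?); scc=(scc[0]=1,scc[1]=?,scc[2]=0,scc[3]=?,scc[4]=?,scc[5]=?,scc[6]=?,scc[7]=?,scc[8]=?)
step 3: low=(low[0]=0,low[1]=2,low[2]=1,low[3]=5,low[4]=3,low[5]=5,low[6]=?,low[7]=4,low[8]=?); scc=(scc[0]=1,scc[1]=?,scc[2]=0,scc[3]=?,scc[4]=?,scc[5]=?,scc[6]=?,scc[7]=?,scc[8]=?)
step 4: low=(low[0]=0,low[1]=2,low[2]=1,low[3]=5,low[4]=3,low[5]=5,low[6]=?,low[7]=4,low[8]=?); scc=(scc[0]=1,scc[1]=?,scc[2]=0,scc[3]=2,scc[4]=?,scc[5]=2,scc[6]=?,scc[7]=?,scc[8]=?)
step 5: low=(low[0]=0,low[1]=2,low[2]=1,low[3]=5,low[4]=3,low[5]=5,low[6]=?,low[7]=4,low[8]=?); scc=(scc[0]=1,scc[1]=?,scc[2]=0,scc[3]=2,scc[4]=?,scc[5]=2,scc[6]=?,scc[7]=3,scc[8]=?)
step 6: low=(low[0]=0,low[1]=2,low[2]=1,low[3]=5,low[4]=3,low[5]=5,low[6]=?,low[7]=4,low[8]=?); scc=(scc[0]=1,scc[1]=?,scc[2]=0,scc[3]=2,scc[4]=4,scc[5]=2,scc[6]=?,scc[7]=3,scc[8]=?)
step 7: low=(low[0]=0,low[1]=2,low[2]=1,low[3]=5,low[4]=3,low[5]=5,low[6]=?,low[7]=4,low[8]=?); scc=(scc[0]=1,scc[1]=5,scc[2]=0,scc[3]=2,scc[4]=4,scc[5]=2,scc[6]=?,scc[7]=3,scc[8]=?)
step 8: low=(low[0]=0,low[1]=2,low[2]=1,low[3]=5,low[4]=3,low[5]=5,low[6]=7,low[7]=4,low[8]=8); scc=(scc[0]=1,scc[1]=5,scc[2]=0,scc[3]=2,scc[4]=4,scc[5]=2,scc[6]=?,scc[7]=3,scc[8]=6)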